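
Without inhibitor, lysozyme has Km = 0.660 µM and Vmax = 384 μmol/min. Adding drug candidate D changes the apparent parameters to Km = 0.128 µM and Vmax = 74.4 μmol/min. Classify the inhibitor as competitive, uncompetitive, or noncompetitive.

uncompetitive

Both Km and Vmax decrease by the same factor (~5.16-fold) — characteristic of uncompetitive inhibition.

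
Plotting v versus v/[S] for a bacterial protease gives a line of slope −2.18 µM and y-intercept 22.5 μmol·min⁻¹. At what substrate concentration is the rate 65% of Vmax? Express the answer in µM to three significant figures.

4.05 µM

The Eadie–Hofstee slope gives Km = 2.18 µM (slope = −Km).
v/Vmax = [S]/(Km+[S]) = 0.65 ⇒ [S] = Km·0.65/(1−0.65) = 2.18 × 1.857 = 4.05 µM.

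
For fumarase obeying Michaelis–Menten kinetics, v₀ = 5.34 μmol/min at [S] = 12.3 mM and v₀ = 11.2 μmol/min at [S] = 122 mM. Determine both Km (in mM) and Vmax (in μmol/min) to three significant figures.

From v = Vmax[S]/(Km+[S]), each point gives Vmax = v(Km+[S])/[S].
Equating: 5.34(Km+12.3)/12.3 = 11.2(Km+122)/122.
0.4341·Km + 5.34 = 0.09180·Km + 11.2, so (0.4341 − 0.09180)·Km = 11.2 − 5.34.
Km = 5.860/0.3423 = 17.1 mM; then Vmax = 5.34(17.1+12.3)/12.3 = 12.8 μmol/min.

Km = 17.1 mM; Vmax = 12.8 μmol/min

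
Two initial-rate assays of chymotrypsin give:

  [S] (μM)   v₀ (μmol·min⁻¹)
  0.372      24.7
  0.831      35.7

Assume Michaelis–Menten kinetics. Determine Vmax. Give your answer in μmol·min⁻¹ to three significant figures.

From v = Vmax[S]/(Km+[S]), each point gives Vmax = v(Km+[S])/[S].
Equating: 24.7(Km+0.372)/0.372 = 35.7(Km+0.831)/0.831.
66.40·Km + 24.7 = 42.96·Km + 35.7, so (66.40 − 42.96)·Km = 35.7 − 24.7.
Km = 11.00/23.44 = 0.469 μM; then Vmax = 24.7(0.469+0.372)/0.372 = 55.9 μmol·min⁻¹.

55.9 μmol·min⁻¹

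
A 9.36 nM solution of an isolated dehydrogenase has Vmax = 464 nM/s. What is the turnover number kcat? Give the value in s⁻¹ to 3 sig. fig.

49.6 s⁻¹

kcat = Vmax/[E]total = 464 nM/s / 9.36 nM = 49.6 s⁻¹.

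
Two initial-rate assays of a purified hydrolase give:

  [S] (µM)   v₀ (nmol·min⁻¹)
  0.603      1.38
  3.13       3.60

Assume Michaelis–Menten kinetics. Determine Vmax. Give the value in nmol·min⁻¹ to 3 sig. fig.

From v = Vmax[S]/(Km+[S]), each point gives Vmax = v(Km+[S])/[S].
Equating: 1.38(Km+0.603)/0.603 = 3.60(Km+3.13)/3.13.
2.289·Km + 1.38 = 1.150·Km + 3.60, so (2.289 − 1.150)·Km = 3.60 − 1.38.
Km = 2.220/1.138 = 1.95 µM; then Vmax = 1.38(1.95+0.603)/0.603 = 5.84 nmol·min⁻¹.

5.84 nmol·min⁻¹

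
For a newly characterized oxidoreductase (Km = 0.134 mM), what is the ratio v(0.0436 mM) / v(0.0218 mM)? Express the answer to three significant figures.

1.75

The fractional saturations are [S]/(Km+[S]) = 0.0218/0.1558 = 0.1399 and 0.0436/0.1776 = 0.2455.
v₂/v₁ is just their ratio: 0.2455/0.1399 = 1.75.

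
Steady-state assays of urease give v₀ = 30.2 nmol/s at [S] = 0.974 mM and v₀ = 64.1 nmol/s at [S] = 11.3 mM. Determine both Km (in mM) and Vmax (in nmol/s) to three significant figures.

In reciprocal form, 1/v = (Km/Vmax)·(1/[S]) + 1/Vmax. The two points give (1/[S], 1/v) = (1.027, 0.03311) and (0.08850, 0.01560).
Slope = (0.03311 − 0.01560)/(1.027 − 0.08850) = 0.01867; intercept = 0.03311 − 0.01867×1.027 = 0.01395.
Vmax = 1/intercept = 71.7 nmol/s; Km = slope × Vmax = 0.01867 × 71.7 = 1.34 mM.

Km = 1.34 mM; Vmax = 71.7 nmol/s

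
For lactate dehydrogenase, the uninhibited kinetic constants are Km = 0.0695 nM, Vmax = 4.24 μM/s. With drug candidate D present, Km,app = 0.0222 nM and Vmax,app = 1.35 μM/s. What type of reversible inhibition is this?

Both Km and Vmax decrease by the same factor (~3.13-fold) — characteristic of uncompetitive inhibition.

uncompetitive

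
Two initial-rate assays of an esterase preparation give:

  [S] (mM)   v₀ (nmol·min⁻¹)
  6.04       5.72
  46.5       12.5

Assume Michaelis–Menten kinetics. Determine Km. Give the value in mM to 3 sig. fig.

10.0 mM

In reciprocal form, 1/v = (Km/Vmax)·(1/[S]) + 1/Vmax. The two points give (1/[S], 1/v) = (0.1656, 0.1748) and (0.02151, 0.08000).
Slope = (0.1748 − 0.08000)/(0.1656 − 0.02151) = 0.6582; intercept = 0.1748 − 0.6582×0.1656 = 0.06584.
Vmax = 1/intercept = 15.2 nmol·min⁻¹; Km = slope × Vmax = 0.6582 × 15.2 = 10.0 mM.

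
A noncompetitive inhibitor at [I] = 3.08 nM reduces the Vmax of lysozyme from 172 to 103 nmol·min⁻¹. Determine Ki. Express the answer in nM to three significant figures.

4.60 nM

Noncompetitive: Vmax,app = Vmax/α with α = 1 + [I]/Ki.
α = Vmax/Vmax,app = 172/103 = 1.670.
Since α = 1 + [I]/Ki, [I]/Ki = 1.670 − 1 = 0.6699 and Ki = 3.08/0.6699 = 4.60 nM.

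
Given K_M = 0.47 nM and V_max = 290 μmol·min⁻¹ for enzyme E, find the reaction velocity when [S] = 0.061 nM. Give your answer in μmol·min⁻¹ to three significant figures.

33.3 μmol·min⁻¹

[S]/(Km+[S]) = 0.061/0.5310 = 0.1149, the fractional saturation.
v = 0.1149 × Vmax = 0.1149 × 290 = 33.3 μmol·min⁻¹.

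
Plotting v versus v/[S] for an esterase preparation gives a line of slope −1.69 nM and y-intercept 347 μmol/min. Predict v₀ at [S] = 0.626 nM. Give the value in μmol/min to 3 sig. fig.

In the Eadie–Hofstee form v = Vmax − Km·(v/[S]), the slope is −Km and the intercept is Vmax, so Km = 1.69 nM and Vmax = 347 μmol/min.
v = 347 × 0.626/(1.69 + 0.626) = 93.8 μmol/min.

93.8 μmol/min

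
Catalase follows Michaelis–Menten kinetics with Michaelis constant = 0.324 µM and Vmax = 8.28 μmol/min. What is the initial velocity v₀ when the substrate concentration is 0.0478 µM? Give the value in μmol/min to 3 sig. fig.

1.06 μmol/min

[S]/(Km+[S]) = 0.0478/0.3718 = 0.1286, the fractional saturation.
v = 0.1286 × Vmax = 0.1286 × 8.28 = 1.06 μmol/min.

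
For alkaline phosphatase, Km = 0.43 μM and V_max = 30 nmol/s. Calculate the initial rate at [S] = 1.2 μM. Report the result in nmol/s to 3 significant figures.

[S]/(Km+[S]) = 1.2/1.630 = 0.7362, the fractional saturation.
v = 0.7362 × Vmax = 0.7362 × 30 = 22.1 nmol/s.

22.1 nmol/s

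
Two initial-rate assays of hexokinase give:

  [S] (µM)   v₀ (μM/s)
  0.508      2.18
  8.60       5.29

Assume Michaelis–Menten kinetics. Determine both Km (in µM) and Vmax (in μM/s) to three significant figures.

Km = 0.846 µM; Vmax = 5.81 μM/s

From v = Vmax[S]/(Km+[S]), each point gives Vmax = v(Km+[S])/[S].
Equating: 2.18(Km+0.508)/0.508 = 5.29(Km+8.60)/8.60.
4.291·Km + 2.18 = 0.6151·Km + 5.29, so (4.291 − 0.6151)·Km = 5.29 − 2.18.
Km = 3.110/3.676 = 0.846 µM; then Vmax = 2.18(0.846+0.508)/0.508 = 5.81 μM/s.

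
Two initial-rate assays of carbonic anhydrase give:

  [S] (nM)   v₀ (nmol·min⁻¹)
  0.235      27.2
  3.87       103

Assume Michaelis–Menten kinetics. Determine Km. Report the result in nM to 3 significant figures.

0.850 nM

In reciprocal form, 1/v = (Km/Vmax)·(1/[S]) + 1/Vmax. The two points give (1/[S], 1/v) = (4.255, 0.03676) and (0.2584, 0.009709).
Slope = (0.03676 − 0.009709)/(4.255 − 0.2584) = 0.006769; intercept = 0.03676 − 0.006769×4.255 = 0.007960.
Vmax = 1/intercept = 126 nmol·min⁻¹; Km = slope × Vmax = 0.006769 × 126 = 0.850 nM.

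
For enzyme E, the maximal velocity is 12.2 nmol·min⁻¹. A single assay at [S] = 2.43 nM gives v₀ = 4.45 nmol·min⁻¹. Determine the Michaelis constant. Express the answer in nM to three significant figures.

From v = Vmax[S]/(Km+[S]), Km = [S](Vmax − v)/v.
Km = 2.43 × (12.2 − 4.45) / 4.45 = 18.83/4.45 = 4.23 nM.

4.23 nM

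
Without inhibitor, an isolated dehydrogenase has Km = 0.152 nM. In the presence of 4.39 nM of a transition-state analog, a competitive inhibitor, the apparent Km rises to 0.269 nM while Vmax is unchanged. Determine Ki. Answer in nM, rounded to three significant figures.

Competitive: Km,app = α·Km with α = 1 + [I]/Ki.
α = Km,app/Km = 0.269/0.152 = 1.770.
Since α = 1 + [I]/Ki, [I]/Ki = 1.770 − 1 = 0.7697 and Ki = 4.39/0.7697 = 5.70 nM.

5.70 nM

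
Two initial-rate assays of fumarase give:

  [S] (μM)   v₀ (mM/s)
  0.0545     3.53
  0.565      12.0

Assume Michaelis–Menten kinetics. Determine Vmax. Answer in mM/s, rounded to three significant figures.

In reciprocal form, 1/v = (Km/Vmax)·(1/[S]) + 1/Vmax. The two points give (1/[S], 1/v) = (18.35, 0.2833) and (1.770, 0.08333).
Slope = (0.2833 − 0.08333)/(18.35 − 1.770) = 0.01206; intercept = 0.2833 − 0.01206×18.35 = 0.06199.
Vmax = 1/intercept = 16.1 mM/s; Km = slope × Vmax = 0.01206 × 16.1 = 0.195 μM.

16.1 mM/s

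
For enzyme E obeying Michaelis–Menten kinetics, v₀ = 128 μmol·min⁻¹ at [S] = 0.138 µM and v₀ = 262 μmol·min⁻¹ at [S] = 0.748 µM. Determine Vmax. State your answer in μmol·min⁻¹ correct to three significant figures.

343 μmol·min⁻¹

In reciprocal form, 1/v = (Km/Vmax)·(1/[S]) + 1/Vmax. The two points give (1/[S], 1/v) = (7.246, 0.007812) and (1.337, 0.003817).
Slope = (0.007812 − 0.003817)/(7.246 − 1.337) = 0.0006762; intercept = 0.007812 − 0.0006762×7.246 = 0.002913.
Vmax = 1/intercept = 343 μmol·min⁻¹; Km = slope × Vmax = 0.0006762 × 343 = 0.232 µM.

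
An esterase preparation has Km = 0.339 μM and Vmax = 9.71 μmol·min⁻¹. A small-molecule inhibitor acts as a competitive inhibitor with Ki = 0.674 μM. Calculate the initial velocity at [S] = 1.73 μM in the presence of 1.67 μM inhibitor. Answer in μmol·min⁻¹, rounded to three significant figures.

5.77 μmol·min⁻¹

With α = 1 + [I]/Ki = 1 + 1.67/0.674 = 3.478, the competitive rate law is v = Vmax[S] / (αKm + [S]).
v = 9.71×1.73 / (3.478×0.339 + 1.73) = 16.80/2.909 = 5.77 μmol·min⁻¹.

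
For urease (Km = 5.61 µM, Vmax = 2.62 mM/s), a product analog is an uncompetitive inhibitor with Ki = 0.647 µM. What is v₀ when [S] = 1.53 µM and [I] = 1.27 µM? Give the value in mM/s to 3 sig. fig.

0.395 mM/s

α = 1 + [I]/Ki = 1 + 1.27/0.647 = 2.963.
For an uncompetitive inhibitor, both parameters are divided by α, giving Vmax/α and Km/α: Km,app = 1.89 µM, Vmax,app = 0.884 mM/s.
v = Vmax,app·[S]/(Km,app + [S]) = 0.884 × 1.53/(1.89 + 1.53) = 0.395 mM/s.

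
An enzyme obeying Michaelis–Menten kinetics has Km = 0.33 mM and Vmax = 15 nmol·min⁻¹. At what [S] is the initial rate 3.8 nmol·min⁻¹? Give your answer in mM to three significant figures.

0.112 mM

The required fractional saturation is v/Vmax = 3.8/15 = 0.2533.
Then [S]/(Km+[S]) = 0.2533 ⇒ [S] = 0.33 × 0.2533/(1 − 0.2533) = 0.112 mM.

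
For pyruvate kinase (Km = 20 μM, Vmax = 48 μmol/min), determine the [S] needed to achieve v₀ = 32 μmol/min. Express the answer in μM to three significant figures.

40.0 μM

The required fractional saturation is v/Vmax = 32/48 = 0.6667.
Then [S]/(Km+[S]) = 0.6667 ⇒ [S] = 20 × 0.6667/(1 − 0.6667) = 40.0 μM.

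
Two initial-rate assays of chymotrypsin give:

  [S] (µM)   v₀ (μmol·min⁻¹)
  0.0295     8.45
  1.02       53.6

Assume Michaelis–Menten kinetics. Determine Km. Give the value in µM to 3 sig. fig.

0.193 µM

From v = Vmax[S]/(Km+[S]), each point gives Vmax = v(Km+[S])/[S].
Equating: 8.45(Km+0.0295)/0.0295 = 53.6(Km+1.02)/1.02.
286.4·Km + 8.45 = 52.55·Km + 53.6, so (286.4 − 52.55)·Km = 53.6 − 8.45.
Km = 45.15/233.9 = 0.193 µM; then Vmax = 8.45(0.193+0.0295)/0.0295 = 63.7 μmol·min⁻¹.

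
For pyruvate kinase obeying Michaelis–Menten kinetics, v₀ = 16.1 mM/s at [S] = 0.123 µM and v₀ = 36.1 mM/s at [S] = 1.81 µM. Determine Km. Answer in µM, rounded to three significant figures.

0.180 µM

In reciprocal form, 1/v = (Km/Vmax)·(1/[S]) + 1/Vmax. The two points give (1/[S], 1/v) = (8.130, 0.06211) and (0.5525, 0.02770).
Slope = (0.06211 − 0.02770)/(8.130 − 0.5525) = 0.004541; intercept = 0.06211 − 0.004541×8.130 = 0.02519.
Vmax = 1/intercept = 39.7 mM/s; Km = slope × Vmax = 0.004541 × 39.7 = 0.180 µM.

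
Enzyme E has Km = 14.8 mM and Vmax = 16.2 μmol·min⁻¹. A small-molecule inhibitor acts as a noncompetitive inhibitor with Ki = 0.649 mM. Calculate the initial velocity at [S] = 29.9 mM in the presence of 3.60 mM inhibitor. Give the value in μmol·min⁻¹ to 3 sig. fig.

α = 1 + [I]/Ki = 1 + 3.60/0.649 = 6.547.
For a noncompetitive inhibitor, Vmax is reduced to Vmax/α while Km is unchanged: Km,app = 14.8 mM, Vmax,app = 2.47 μmol·min⁻¹.
v = Vmax,app·[S]/(Km,app + [S]) = 2.47 × 29.9/(14.8 + 29.9) = 1.66 μmol·min⁻¹.

1.66 μmol·min⁻¹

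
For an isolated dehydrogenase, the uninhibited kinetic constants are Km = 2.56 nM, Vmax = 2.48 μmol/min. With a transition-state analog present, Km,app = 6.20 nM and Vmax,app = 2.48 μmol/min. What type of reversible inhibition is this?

Km increases (2.56 → 6.20 nM) while Vmax is unchanged — the hallmark of competitive inhibition.

competitive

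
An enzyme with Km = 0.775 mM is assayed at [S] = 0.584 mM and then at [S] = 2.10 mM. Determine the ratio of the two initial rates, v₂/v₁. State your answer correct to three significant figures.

1.70

Since Vmax cancels, v₂/v₁ = [S]₂(Km+[S]₁) / [S]₁(Km+[S]₂).
= 2.10×(0.775+0.584) / (0.584×(0.775+2.10)) = 2.854/1.679 = 1.70.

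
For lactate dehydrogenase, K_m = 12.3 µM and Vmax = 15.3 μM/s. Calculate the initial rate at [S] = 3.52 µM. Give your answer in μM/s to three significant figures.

[S]/(Km+[S]) = 3.52/15.82 = 0.2225, the fractional saturation.
v = 0.2225 × Vmax = 0.2225 × 15.3 = 3.40 μM/s.

3.40 μM/s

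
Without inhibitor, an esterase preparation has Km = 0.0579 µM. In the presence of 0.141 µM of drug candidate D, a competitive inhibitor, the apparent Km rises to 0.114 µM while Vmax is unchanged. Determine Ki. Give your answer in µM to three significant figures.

Competitive: Km,app = α·Km with α = 1 + [I]/Ki.
α = Km,app/Km = 0.114/0.0579 = 1.969.
Since α = 1 + [I]/Ki, [I]/Ki = 1.969 − 1 = 0.9689 and Ki = 0.141/0.9689 = 0.146 µM.

0.146 µM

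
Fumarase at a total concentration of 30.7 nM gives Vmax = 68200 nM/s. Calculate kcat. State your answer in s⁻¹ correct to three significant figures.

kcat = Vmax/[E]total = 68200 nM/s / 30.7 nM = 2220 s⁻¹.

2220 s⁻¹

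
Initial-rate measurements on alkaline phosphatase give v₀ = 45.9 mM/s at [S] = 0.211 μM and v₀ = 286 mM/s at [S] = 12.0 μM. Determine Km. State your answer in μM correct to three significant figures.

From v = Vmax[S]/(Km+[S]), each point gives Vmax = v(Km+[S])/[S].
Equating: 45.9(Km+0.211)/0.211 = 286(Km+12.0)/12.0.
217.5·Km + 45.9 = 23.83·Km + 286, so (217.5 − 23.83)·Km = 286 − 45.9.
Km = 240.1/193.7 = 1.24 μM; then Vmax = 45.9(1.24+0.211)/0.211 = 316 mM/s.

1.24 μM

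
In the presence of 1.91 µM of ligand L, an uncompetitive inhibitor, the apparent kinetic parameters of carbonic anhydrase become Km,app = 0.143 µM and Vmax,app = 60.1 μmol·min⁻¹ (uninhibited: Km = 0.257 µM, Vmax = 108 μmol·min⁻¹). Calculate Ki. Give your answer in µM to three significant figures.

2.40 µM

Uncompetitive: Vmax,app = Vmax/α (and Km,app = Km/α) with α = 1 + [I]/Ki.
α = Vmax/Vmax,app = 108/60.1 = 1.797.
Ki = [I]/(α − 1) = 1.91/0.7970 = 2.40 µM.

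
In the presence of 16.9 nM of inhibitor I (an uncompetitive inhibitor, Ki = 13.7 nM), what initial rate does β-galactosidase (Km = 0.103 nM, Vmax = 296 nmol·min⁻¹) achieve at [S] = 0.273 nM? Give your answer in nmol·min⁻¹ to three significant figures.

113 nmol·min⁻¹

With α = 1 + [I]/Ki = 1 + 16.9/13.7 = 2.234, the uncompetitive rate law is v = (Vmax/α)·[S] / (Km/α + [S]).
v = (296/2.234)×0.273 / (0.103/2.234 + 0.273) = 36.18/0.3191 = 113 nmol·min⁻¹.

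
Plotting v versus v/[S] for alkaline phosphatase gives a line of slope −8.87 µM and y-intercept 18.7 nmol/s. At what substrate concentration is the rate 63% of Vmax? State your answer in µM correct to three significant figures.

15.1 µM

The Eadie–Hofstee slope gives Km = 8.87 µM (slope = −Km).
v/Vmax = [S]/(Km+[S]) = 0.63 ⇒ [S] = Km·0.63/(1−0.63) = 8.87 × 1.703 = 15.1 µM.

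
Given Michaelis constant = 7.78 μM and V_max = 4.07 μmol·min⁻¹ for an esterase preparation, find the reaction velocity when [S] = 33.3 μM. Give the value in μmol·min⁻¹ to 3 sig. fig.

3.30 μmol·min⁻¹

[S]/(Km+[S]) = 33.3/41.08 = 0.8106, the fractional saturation.
v = 0.8106 × Vmax = 0.8106 × 4.07 = 3.30 μmol·min⁻¹.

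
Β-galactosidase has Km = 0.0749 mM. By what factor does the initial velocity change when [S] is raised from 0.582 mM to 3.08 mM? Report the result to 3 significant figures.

The fractional saturations are [S]/(Km+[S]) = 0.582/0.6569 = 0.8860 and 3.08/3.155 = 0.9763.
v₂/v₁ is just their ratio: 0.9763/0.8860 = 1.10.

1.10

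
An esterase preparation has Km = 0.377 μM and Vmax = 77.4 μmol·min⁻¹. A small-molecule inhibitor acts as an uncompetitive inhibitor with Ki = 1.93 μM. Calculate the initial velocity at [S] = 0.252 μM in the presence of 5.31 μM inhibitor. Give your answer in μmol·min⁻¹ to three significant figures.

14.8 μmol·min⁻¹

With α = 1 + [I]/Ki = 1 + 5.31/1.93 = 3.751, the uncompetitive rate law is v = (Vmax/α)·[S] / (Km/α + [S]).
v = (77.4/3.751)×0.252 / (0.377/3.751 + 0.252) = 5.199/0.3525 = 14.8 μmol·min⁻¹.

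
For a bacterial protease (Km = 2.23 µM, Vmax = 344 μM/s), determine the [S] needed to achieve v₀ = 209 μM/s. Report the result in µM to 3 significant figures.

Rearranging v = Vmax[S]/(Km+[S]) gives [S] = Km·v/(Vmax − v).
[S] = 2.23 × 209 / (344 − 209) = 466.1/135.0 = 3.45 µM.

3.45 µM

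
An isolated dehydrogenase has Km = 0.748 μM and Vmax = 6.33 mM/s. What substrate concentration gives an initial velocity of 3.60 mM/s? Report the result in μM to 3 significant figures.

0.986 μM

The required fractional saturation is v/Vmax = 3.60/6.33 = 0.5687.
Then [S]/(Km+[S]) = 0.5687 ⇒ [S] = 0.748 × 0.5687/(1 − 0.5687) = 0.986 μM.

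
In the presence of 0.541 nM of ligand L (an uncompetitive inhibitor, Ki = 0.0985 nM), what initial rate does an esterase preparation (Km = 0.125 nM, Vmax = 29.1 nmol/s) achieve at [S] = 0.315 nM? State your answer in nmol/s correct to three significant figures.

4.22 nmol/s

α = 1 + [I]/Ki = 1 + 0.541/0.0985 = 6.492.
For an uncompetitive inhibitor, both parameters are divided by α, giving Vmax/α and Km/α: Km,app = 0.0193 nM, Vmax,app = 4.48 nmol/s.
v = Vmax,app·[S]/(Km,app + [S]) = 4.48 × 0.315/(0.0193 + 0.315) = 4.22 nmol/s.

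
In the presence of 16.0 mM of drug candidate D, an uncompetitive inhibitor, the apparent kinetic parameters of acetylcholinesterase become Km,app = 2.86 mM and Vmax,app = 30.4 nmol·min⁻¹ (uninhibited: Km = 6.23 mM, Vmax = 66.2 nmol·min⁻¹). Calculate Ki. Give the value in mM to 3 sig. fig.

Uncompetitive: Vmax,app = Vmax/α (and Km,app = Km/α) with α = 1 + [I]/Ki.
α = Vmax/Vmax,app = 66.2/30.4 = 2.178.
Since α = 1 + [I]/Ki, [I]/Ki = 2.178 − 1 = 1.178 and Ki = 16.0/1.178 = 13.6 mM.

13.6 mM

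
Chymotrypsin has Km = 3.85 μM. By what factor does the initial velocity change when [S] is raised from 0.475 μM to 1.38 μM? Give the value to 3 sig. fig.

2.40

Since Vmax cancels, v₂/v₁ = [S]₂(Km+[S]₁) / [S]₁(Km+[S]₂).
= 1.38×(3.85+0.475) / (0.475×(3.85+1.38)) = 5.968/2.484 = 2.40.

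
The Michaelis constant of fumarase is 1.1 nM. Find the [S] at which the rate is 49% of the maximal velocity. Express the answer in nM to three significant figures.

v/Vmax = [S]/(Km+[S]) = 0.49, so [S] = Km·0.49/(1 − 0.49) = 1.1 × 0.9608.
[S] = 1.06 nM.

1.06 nM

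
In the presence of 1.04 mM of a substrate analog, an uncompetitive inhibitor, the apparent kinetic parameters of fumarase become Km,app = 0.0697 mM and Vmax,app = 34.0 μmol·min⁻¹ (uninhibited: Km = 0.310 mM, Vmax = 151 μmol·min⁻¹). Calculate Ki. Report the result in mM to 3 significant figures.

0.302 mM

Uncompetitive: Vmax,app = Vmax/α (and Km,app = Km/α) with α = 1 + [I]/Ki.
α = Vmax/Vmax,app = 151/34.0 = 4.441.
Since α = 1 + [I]/Ki, [I]/Ki = 4.441 − 1 = 3.441 and Ki = 1.04/3.441 = 0.302 mM.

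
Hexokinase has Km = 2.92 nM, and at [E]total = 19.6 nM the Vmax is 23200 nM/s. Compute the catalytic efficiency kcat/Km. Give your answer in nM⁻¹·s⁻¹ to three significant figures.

kcat = Vmax/[E]total = 23200/19.6 = 1180 s⁻¹.
kcat/Km = 1180/2.92 = 405 nM⁻¹·s⁻¹.

405 nM⁻¹·s⁻¹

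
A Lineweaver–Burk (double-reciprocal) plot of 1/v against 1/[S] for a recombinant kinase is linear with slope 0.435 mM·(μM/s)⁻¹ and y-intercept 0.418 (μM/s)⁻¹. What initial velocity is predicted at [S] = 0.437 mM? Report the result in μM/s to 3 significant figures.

The y-intercept is 1/Vmax, so Vmax = 1/0.418 = 2.39 μM/s.
The slope is Km/Vmax, so Km = 0.435 × 2.39 = 1.04 mM.
Then v = 2.39 × 0.437/(1.04 + 0.437) = 0.708 μM/s.

0.708 μM/s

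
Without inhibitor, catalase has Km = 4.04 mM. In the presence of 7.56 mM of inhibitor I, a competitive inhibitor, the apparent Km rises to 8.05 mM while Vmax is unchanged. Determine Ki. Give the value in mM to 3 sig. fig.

7.62 mM

Competitive: Km,app = α·Km with α = 1 + [I]/Ki.
α = Km,app/Km = 8.05/4.04 = 1.993.
Since α = 1 + [I]/Ki, [I]/Ki = 1.993 − 1 = 0.9926 and Ki = 7.56/0.9926 = 7.62 mM.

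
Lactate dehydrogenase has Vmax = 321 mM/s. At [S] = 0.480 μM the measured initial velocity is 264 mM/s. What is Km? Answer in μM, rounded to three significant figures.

From v = Vmax[S]/(Km+[S]), Km = [S](Vmax − v)/v.
Km = 0.480 × (321 − 264) / 264 = 27.36/264 = 0.104 μM.

0.104 μM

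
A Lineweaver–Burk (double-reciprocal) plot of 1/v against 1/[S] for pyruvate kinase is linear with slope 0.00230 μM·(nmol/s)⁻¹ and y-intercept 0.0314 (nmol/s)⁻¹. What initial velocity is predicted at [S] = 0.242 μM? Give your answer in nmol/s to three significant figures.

24.4 nmol/s

The y-intercept is 1/Vmax, so Vmax = 1/0.0314 = 31.8 nmol/s.
The slope is Km/Vmax, so Km = 0.00230 × 31.8 = 0.0732 μM.
Then v = 31.8 × 0.242/(0.0732 + 0.242) = 24.4 nmol/s.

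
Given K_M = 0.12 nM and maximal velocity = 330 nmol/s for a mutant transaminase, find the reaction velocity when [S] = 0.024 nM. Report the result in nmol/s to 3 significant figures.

v = Vmax·[S]/(Km + [S]) = 330 × 0.024 / (0.12 + 0.024)
  = 7.920 / 0.1440 = 55.0 nmol/s.

55.0 nmol/s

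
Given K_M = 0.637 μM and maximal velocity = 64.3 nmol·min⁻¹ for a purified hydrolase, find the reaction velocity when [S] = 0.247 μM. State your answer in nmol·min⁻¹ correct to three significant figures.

v = Vmax·[S]/(Km + [S]) = 64.3 × 0.247 / (0.637 + 0.247)
  = 15.88 / 0.8840 = 18.0 nmol·min⁻¹.

18.0 nmol·min⁻¹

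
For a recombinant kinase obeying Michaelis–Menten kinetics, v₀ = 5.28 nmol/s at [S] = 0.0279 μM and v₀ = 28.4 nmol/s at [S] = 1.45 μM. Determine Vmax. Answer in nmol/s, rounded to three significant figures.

From v = Vmax[S]/(Km+[S]), each point gives Vmax = v(Km+[S])/[S].
Equating: 5.28(Km+0.0279)/0.0279 = 28.4(Km+1.45)/1.45.
189.2·Km + 5.28 = 19.59·Km + 28.4, so (189.2 − 19.59)·Km = 28.4 − 5.28.
Km = 23.12/169.7 = 0.136 μM; then Vmax = 5.28(0.136+0.0279)/0.0279 = 31.1 nmol/s.

31.1 nmol/s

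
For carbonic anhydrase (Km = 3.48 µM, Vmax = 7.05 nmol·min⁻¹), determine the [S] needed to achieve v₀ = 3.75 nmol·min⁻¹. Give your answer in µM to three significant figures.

The required fractional saturation is v/Vmax = 3.75/7.05 = 0.5319.
Then [S]/(Km+[S]) = 0.5319 ⇒ [S] = 3.48 × 0.5319/(1 − 0.5319) = 3.95 µM.

3.95 µM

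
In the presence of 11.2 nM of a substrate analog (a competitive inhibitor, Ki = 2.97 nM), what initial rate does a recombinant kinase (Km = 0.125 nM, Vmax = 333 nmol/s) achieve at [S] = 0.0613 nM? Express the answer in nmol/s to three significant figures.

31.0 nmol/s

With α = 1 + [I]/Ki = 1 + 11.2/2.97 = 4.771, the competitive rate law is v = Vmax[S] / (αKm + [S]).
v = 333×0.0613 / (4.771×0.125 + 0.0613) = 20.41/0.6577 = 31.0 nmol/s.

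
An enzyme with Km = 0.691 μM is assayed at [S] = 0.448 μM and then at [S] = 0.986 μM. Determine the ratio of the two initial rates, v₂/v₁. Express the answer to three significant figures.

The fractional saturations are [S]/(Km+[S]) = 0.448/1.139 = 0.3933 and 0.986/1.677 = 0.5880.
v₂/v₁ is just their ratio: 0.5880/0.3933 = 1.49.

1.49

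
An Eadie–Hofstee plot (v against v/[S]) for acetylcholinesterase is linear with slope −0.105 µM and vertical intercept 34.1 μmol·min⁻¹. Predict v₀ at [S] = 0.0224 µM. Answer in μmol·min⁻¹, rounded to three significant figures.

In the Eadie–Hofstee form v = Vmax − Km·(v/[S]), the slope is −Km and the intercept is Vmax, so Km = 0.105 µM and Vmax = 34.1 μmol·min⁻¹.
v = 34.1 × 0.0224/(0.105 + 0.0224) = 6.00 μmol·min⁻¹.

6.00 μmol·min⁻¹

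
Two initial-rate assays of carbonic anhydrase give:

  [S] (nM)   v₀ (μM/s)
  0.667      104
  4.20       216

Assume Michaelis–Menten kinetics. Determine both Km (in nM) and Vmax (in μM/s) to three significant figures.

From v = Vmax[S]/(Km+[S]), each point gives Vmax = v(Km+[S])/[S].
Equating: 104(Km+0.667)/0.667 = 216(Km+4.20)/4.20.
155.9·Km + 104 = 51.43·Km + 216, so (155.9 − 51.43)·Km = 216 − 104.
Km = 112.0/104.5 = 1.07 nM; then Vmax = 104(1.07+0.667)/0.667 = 271 μM/s.

Km = 1.07 nM; Vmax = 271 μM/s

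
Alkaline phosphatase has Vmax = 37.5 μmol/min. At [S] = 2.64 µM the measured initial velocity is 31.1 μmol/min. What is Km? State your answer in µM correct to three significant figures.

v/Vmax = 31.1/37.5 = 0.8293 = [S]/(Km+[S]).
So Km + [S] = [S]/0.8293 = 3.183 µM, giving Km = 3.183 − 2.64 = 0.543 µM.

0.543 µM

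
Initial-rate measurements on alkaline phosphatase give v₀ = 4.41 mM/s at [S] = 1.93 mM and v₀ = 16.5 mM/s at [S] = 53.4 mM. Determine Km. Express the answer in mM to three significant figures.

In reciprocal form, 1/v = (Km/Vmax)·(1/[S]) + 1/Vmax. The two points give (1/[S], 1/v) = (0.5181, 0.2268) and (0.01873, 0.06061).
Slope = (0.2268 − 0.06061)/(0.5181 − 0.01873) = 0.3327; intercept = 0.2268 − 0.3327×0.5181 = 0.05438.
Vmax = 1/intercept = 18.4 mM/s; Km = slope × Vmax = 0.3327 × 18.4 = 6.12 mM.

6.12 mM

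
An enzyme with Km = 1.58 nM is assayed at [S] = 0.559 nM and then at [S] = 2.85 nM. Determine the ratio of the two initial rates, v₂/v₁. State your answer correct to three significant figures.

2.46

Since Vmax cancels, v₂/v₁ = [S]₂(Km+[S]₁) / [S]₁(Km+[S]₂).
= 2.85×(1.58+0.559) / (0.559×(1.58+2.85)) = 6.096/2.476 = 2.46.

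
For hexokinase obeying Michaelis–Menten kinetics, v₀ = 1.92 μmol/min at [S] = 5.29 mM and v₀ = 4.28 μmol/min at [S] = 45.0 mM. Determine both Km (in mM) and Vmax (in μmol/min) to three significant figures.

From v = Vmax[S]/(Km+[S]), each point gives Vmax = v(Km+[S])/[S].
Equating: 1.92(Km+5.29)/5.29 = 4.28(Km+45.0)/45.0.
0.3629·Km + 1.92 = 0.09511·Km + 4.28, so (0.3629 − 0.09511)·Km = 4.28 − 1.92.
Km = 2.360/0.2678 = 8.81 mM; then Vmax = 1.92(8.81+5.29)/5.29 = 5.12 μmol/min.

Km = 8.81 mM; Vmax = 5.12 μmol/min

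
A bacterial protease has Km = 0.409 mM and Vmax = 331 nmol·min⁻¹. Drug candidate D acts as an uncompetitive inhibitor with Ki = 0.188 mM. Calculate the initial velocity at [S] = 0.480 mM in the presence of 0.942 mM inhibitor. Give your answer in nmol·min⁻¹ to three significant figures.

48.2 nmol·min⁻¹

With α = 1 + [I]/Ki = 1 + 0.942/0.188 = 6.011, the uncompetitive rate law is v = (Vmax/α)·[S] / (Km/α + [S]).
v = (331/6.011)×0.480 / (0.409/6.011 + 0.480) = 26.43/0.5480 = 48.2 nmol·min⁻¹.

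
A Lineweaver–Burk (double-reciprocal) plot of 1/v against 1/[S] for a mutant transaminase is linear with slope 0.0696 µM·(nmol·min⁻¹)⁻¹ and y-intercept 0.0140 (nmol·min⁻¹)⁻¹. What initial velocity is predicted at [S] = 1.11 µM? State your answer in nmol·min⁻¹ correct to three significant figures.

The y-intercept is 1/Vmax, so Vmax = 1/0.0140 = 71.4 nmol·min⁻¹.
The slope is Km/Vmax, so Km = 0.0696 × 71.4 = 4.97 µM.
Then v = 71.4 × 1.11/(4.97 + 1.11) = 13.0 nmol·min⁻¹.

13.0 nmol·min⁻¹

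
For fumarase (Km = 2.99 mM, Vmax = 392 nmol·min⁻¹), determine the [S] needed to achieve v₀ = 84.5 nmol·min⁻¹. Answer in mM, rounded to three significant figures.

0.822 mM

The required fractional saturation is v/Vmax = 84.5/392 = 0.2156.
Then [S]/(Km+[S]) = 0.2156 ⇒ [S] = 2.99 × 0.2156/(1 − 0.2156) = 0.822 mM.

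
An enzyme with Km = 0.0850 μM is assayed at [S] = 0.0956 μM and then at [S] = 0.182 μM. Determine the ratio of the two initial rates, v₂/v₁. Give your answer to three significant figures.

1.29

The fractional saturations are [S]/(Km+[S]) = 0.0956/0.1806 = 0.5293 and 0.182/0.2670 = 0.6816.
v₂/v₁ is just their ratio: 0.6816/0.5293 = 1.29.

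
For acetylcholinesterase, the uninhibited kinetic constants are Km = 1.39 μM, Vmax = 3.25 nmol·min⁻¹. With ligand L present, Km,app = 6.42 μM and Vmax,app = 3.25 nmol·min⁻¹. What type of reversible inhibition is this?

competitive

Km increases (1.39 → 6.42 μM) while Vmax is unchanged — the hallmark of competitive inhibition.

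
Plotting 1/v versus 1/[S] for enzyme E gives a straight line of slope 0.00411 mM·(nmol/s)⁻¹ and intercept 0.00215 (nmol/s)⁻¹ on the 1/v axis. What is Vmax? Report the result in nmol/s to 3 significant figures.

465 nmol/s

The y-intercept of a Lineweaver–Burk plot equals 1/Vmax, so Vmax = 1/0.00215 = 465 nmol/s.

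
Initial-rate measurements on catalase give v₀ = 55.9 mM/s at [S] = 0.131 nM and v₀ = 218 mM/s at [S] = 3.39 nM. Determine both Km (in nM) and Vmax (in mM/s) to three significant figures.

In reciprocal form, 1/v = (Km/Vmax)·(1/[S]) + 1/Vmax. The two points give (1/[S], 1/v) = (7.634, 0.01789) and (0.2950, 0.004587).
Slope = (0.01789 − 0.004587)/(7.634 − 0.2950) = 0.001813; intercept = 0.01789 − 0.001813×7.634 = 0.004052.
Vmax = 1/intercept = 247 mM/s; Km = slope × Vmax = 0.001813 × 247 = 0.447 nM.

Km = 0.447 nM; Vmax = 247 mM/s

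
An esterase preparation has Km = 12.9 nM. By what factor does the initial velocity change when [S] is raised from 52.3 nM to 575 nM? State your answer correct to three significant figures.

Since Vmax cancels, v₂/v₁ = [S]₂(Km+[S]₁) / [S]₁(Km+[S]₂).
= 575×(12.9+52.3) / (52.3×(12.9+575)) = 37490/30750 = 1.22.

1.22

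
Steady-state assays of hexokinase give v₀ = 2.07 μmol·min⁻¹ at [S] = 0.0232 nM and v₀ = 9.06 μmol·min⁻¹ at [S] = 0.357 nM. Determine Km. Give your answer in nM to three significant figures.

From v = Vmax[S]/(Km+[S]), each point gives Vmax = v(Km+[S])/[S].
Equating: 2.07(Km+0.0232)/0.0232 = 9.06(Km+0.357)/0.357.
89.22·Km + 2.07 = 25.38·Km + 9.06, so (89.22 − 25.38)·Km = 9.06 − 2.07.
Km = 6.990/63.85 = 0.109 nM; then Vmax = 2.07(0.109+0.0232)/0.0232 = 11.8 μmol·min⁻¹.

0.109 nM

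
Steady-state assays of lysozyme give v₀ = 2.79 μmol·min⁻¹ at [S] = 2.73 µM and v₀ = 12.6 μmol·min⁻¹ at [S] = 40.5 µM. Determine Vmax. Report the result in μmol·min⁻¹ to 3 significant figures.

16.9 μmol·min⁻¹

In reciprocal form, 1/v = (Km/Vmax)·(1/[S]) + 1/Vmax. The two points give (1/[S], 1/v) = (0.3663, 0.3584) and (0.02469, 0.07937).
Slope = (0.3584 − 0.07937)/(0.3663 − 0.02469) = 0.8169; intercept = 0.3584 − 0.8169×0.3663 = 0.05919.
Vmax = 1/intercept = 16.9 μmol·min⁻¹; Km = slope × Vmax = 0.8169 × 16.9 = 13.8 µM.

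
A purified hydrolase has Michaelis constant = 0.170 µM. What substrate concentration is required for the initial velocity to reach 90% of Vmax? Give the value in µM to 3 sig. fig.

1.53 µM

v/Vmax = [S]/(Km+[S]) = 0.9, so [S] = Km·0.9/(1 − 0.9) = 0.170 × 9.000.
[S] = 1.53 µM.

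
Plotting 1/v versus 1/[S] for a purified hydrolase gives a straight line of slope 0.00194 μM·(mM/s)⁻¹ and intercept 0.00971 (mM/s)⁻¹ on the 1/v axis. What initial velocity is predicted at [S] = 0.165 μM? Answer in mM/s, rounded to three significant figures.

The y-intercept is 1/Vmax, so Vmax = 1/0.00971 = 103 mM/s.
The slope is Km/Vmax, so Km = 0.00194 × 103 = 0.200 μM.
Then v = 103 × 0.165/(0.200 + 0.165) = 46.6 mM/s.

46.6 mM/s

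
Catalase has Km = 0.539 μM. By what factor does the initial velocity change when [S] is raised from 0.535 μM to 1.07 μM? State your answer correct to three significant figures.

The fractional saturations are [S]/(Km+[S]) = 0.535/1.074 = 0.4981 and 1.07/1.609 = 0.6650.
v₂/v₁ is just their ratio: 0.6650/0.4981 = 1.33.

1.33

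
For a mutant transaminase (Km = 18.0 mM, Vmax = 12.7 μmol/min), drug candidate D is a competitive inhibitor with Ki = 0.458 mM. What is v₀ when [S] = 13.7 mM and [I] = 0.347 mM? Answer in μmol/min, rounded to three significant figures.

3.84 μmol/min

α = 1 + [I]/Ki = 1 + 0.347/0.458 = 1.758.
For a competitive inhibitor, Vmax is unchanged and the apparent Km becomes α·Km: Km,app = 31.6 mM, Vmax,app = 12.7 μmol/min.
v = Vmax,app·[S]/(Km,app + [S]) = 12.7 × 13.7/(31.6 + 13.7) = 3.84 μmol/min.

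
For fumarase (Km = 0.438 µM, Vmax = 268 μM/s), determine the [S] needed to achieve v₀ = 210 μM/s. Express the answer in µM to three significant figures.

1.59 µM

Rearranging v = Vmax[S]/(Km+[S]) gives [S] = Km·v/(Vmax − v).
[S] = 0.438 × 210 / (268 − 210) = 91.98/58.00 = 1.59 µM.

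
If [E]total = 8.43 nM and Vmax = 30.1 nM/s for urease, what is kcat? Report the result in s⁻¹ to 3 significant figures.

3.57 s⁻¹

kcat = Vmax/[E]total = 30.1 nM/s / 8.43 nM = 3.57 s⁻¹.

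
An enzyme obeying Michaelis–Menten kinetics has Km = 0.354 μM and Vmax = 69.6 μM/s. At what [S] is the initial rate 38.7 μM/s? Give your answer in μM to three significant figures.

The required fractional saturation is v/Vmax = 38.7/69.6 = 0.5560.
Then [S]/(Km+[S]) = 0.5560 ⇒ [S] = 0.354 × 0.5560/(1 − 0.5560) = 0.443 μM.

0.443 μM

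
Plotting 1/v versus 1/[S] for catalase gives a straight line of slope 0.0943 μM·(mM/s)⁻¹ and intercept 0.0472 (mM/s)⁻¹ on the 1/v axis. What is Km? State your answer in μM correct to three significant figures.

y-intercept = 1/Vmax ⇒ Vmax = 21.2 mM/s; slope = Km/Vmax ⇒ Km = slope × Vmax.
Km = 0.0943 × 21.2 = 2.00 μM.

2.00 μM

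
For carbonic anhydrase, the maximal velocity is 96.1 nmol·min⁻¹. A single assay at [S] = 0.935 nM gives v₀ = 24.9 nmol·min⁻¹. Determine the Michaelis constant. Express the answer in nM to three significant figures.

v/Vmax = 24.9/96.1 = 0.2591 = [S]/(Km+[S]).
So Km + [S] = [S]/0.2591 = 3.609 nM, giving Km = 3.609 − 0.935 = 2.67 nM.

2.67 nM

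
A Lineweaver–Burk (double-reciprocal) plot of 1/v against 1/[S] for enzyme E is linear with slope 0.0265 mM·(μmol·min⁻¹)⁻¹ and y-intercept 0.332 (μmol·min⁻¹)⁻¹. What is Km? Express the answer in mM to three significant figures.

y-intercept = 1/Vmax ⇒ Vmax = 3.01 μmol·min⁻¹; slope = Km/Vmax ⇒ Km = slope × Vmax.
Km = 0.0265 × 3.01 = 0.0798 mM.

0.0798 mM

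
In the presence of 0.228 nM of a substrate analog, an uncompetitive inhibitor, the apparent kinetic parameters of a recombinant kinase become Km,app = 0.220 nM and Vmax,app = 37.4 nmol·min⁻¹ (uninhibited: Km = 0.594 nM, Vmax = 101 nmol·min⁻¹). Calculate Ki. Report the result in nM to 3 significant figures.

Uncompetitive: Vmax,app = Vmax/α (and Km,app = Km/α) with α = 1 + [I]/Ki.
α = Vmax/Vmax,app = 101/37.4 = 2.701.
Since α = 1 + [I]/Ki, [I]/Ki = 2.701 − 1 = 1.701 and Ki = 0.228/1.701 = 0.134 nM.

0.134 nM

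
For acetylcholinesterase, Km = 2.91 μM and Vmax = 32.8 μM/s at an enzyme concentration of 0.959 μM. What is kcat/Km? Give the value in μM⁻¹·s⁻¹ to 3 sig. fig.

kcat = Vmax/[E]total = 32.8/0.959 = 34.2 s⁻¹.
kcat/Km = 34.2/2.91 = 11.8 μM⁻¹·s⁻¹.

11.8 μM⁻¹·s⁻¹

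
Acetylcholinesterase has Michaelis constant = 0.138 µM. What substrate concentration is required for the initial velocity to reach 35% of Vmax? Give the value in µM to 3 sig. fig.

0.0743 µM

v/Vmax = [S]/(Km+[S]) = 0.35, so [S] = Km·0.35/(1 − 0.35) = 0.138 × 0.5385.
[S] = 0.0743 µM.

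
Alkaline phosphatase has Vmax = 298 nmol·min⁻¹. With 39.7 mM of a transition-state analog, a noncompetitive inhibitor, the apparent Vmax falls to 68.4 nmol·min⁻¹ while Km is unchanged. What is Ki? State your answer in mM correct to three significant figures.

11.8 mM

Noncompetitive: Vmax,app = Vmax/α with α = 1 + [I]/Ki.
α = Vmax/Vmax,app = 298/68.4 = 4.357.
Ki = [I]/(α − 1) = 39.7/3.357 = 11.8 mM.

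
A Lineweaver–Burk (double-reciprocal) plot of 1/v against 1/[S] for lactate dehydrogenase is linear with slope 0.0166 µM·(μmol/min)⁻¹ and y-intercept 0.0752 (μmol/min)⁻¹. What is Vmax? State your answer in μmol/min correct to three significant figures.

The y-intercept of a Lineweaver–Burk plot equals 1/Vmax, so Vmax = 1/0.0752 = 13.3 μmol/min.

13.3 μmol/min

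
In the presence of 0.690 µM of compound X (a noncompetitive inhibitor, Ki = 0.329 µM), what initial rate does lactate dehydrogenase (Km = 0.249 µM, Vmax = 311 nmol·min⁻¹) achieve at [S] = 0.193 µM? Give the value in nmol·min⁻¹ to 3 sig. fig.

α = 1 + [I]/Ki = 1 + 0.690/0.329 = 3.097.
For a noncompetitive inhibitor, Vmax is reduced to Vmax/α while Km is unchanged: Km,app = 0.249 µM, Vmax,app = 100 nmol·min⁻¹.
v = Vmax,app·[S]/(Km,app + [S]) = 100 × 0.193/(0.249 + 0.193) = 43.8 nmol·min⁻¹.

43.8 nmol·min⁻¹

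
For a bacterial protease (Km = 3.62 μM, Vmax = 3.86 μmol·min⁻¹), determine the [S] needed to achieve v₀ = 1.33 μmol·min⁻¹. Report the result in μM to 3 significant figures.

1.90 μM

Rearranging v = Vmax[S]/(Km+[S]) gives [S] = Km·v/(Vmax − v).
[S] = 3.62 × 1.33 / (3.86 − 1.33) = 4.815/2.530 = 1.90 μM.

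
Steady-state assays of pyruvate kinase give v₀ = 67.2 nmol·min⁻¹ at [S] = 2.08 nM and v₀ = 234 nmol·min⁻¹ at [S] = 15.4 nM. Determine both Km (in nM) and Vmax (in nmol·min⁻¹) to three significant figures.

Km = 9.75 nM; Vmax = 382 nmol·min⁻¹

From v = Vmax[S]/(Km+[S]), each point gives Vmax = v(Km+[S])/[S].
Equating: 67.2(Km+2.08)/2.08 = 234(Km+15.4)/15.4.
32.31·Km + 67.2 = 15.19·Km + 234, so (32.31 − 15.19)·Km = 234 − 67.2.
Km = 166.8/17.11 = 9.75 nM; then Vmax = 67.2(9.75+2.08)/2.08 = 382 nmol·min⁻¹.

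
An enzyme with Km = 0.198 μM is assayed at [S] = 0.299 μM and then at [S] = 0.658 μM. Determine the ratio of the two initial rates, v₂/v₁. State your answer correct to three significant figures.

1.28

The fractional saturations are [S]/(Km+[S]) = 0.299/0.4970 = 0.6016 and 0.658/0.8560 = 0.7687.
v₂/v₁ is just their ratio: 0.7687/0.6016 = 1.28.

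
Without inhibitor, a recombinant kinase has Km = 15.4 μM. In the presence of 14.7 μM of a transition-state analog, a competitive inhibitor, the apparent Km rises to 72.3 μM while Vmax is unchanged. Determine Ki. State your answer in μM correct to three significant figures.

Competitive: Km,app = α·Km with α = 1 + [I]/Ki.
α = Km,app/Km = 72.3/15.4 = 4.695.
Since α = 1 + [I]/Ki, [I]/Ki = 4.695 − 1 = 3.695 and Ki = 14.7/3.695 = 3.98 μM.

3.98 μM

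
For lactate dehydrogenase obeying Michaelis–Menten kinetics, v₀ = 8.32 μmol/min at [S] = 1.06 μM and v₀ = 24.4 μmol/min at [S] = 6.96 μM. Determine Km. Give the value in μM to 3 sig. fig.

From v = Vmax[S]/(Km+[S]), each point gives Vmax = v(Km+[S])/[S].
Equating: 8.32(Km+1.06)/1.06 = 24.4(Km+6.96)/6.96.
7.849·Km + 8.32 = 3.506·Km + 24.4, so (7.849 − 3.506)·Km = 24.4 − 8.32.
Km = 16.08/4.343 = 3.70 μM; then Vmax = 8.32(3.70+1.06)/1.06 = 37.4 μmol/min.

3.70 μM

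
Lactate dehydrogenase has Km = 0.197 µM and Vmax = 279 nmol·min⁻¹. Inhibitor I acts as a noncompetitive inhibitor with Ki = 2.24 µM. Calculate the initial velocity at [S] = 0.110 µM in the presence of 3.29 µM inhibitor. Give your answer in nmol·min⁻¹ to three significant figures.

With α = 1 + [I]/Ki = 1 + 3.29/2.24 = 2.469, the noncompetitive rate law is v = (Vmax/α)·[S] / (Km + [S]).
v = (279/2.469)×0.110 / (0.197 + 0.110) = 12.43/0.3070 = 40.5 nmol·min⁻¹.

40.5 nmol·min⁻¹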